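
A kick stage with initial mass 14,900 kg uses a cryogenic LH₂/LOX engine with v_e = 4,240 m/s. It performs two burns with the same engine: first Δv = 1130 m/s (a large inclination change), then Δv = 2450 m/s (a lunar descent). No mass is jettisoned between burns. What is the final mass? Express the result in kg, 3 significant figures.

final mass ≈ 6400 kg

After the first burn: m = 14900 × exp(−1130/4240.0) = 14900 × 0.76605 = 11,414.1 kg.
After the second burn: m = 11,414.1 × exp(−2450/4240.0) = 11,414.1 × 0.56111 = 6,404.57 kg.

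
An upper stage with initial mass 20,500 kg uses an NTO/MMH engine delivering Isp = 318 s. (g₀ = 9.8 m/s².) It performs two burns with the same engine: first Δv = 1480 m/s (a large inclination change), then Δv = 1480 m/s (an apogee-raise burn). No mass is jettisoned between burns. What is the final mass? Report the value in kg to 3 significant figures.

final mass ≈ 7930 kg

v_e = Isp · g₀ = 318 × 9.8 = 3116.4 m/s.
After the first burn: m = 20500 × exp(−1480/3116.4) = 20500 × 0.62194 = 12,749.8 kg.
After the second burn: m = 12,749.8 × exp(−1480/3116.4) = 12,749.8 × 0.62194 = 7,929.61 kg.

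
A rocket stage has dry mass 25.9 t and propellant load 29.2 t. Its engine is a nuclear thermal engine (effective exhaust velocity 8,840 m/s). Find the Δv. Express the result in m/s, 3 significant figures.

m₀ = m_dry + m_prop = 25.9 + 29.2 = 55.1 t.
From the ideal rocket equation, Δv = v_e · ln(m₀/m_f) = 8840.0 × ln(2.127) = 8840.0 × 0.7549 ≈ 6673.4 m/s.

Δv ≈ 6670 m/s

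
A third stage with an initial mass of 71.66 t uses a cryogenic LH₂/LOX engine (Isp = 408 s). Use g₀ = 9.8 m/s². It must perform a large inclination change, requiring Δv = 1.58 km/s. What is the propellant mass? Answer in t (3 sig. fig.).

propellant mass ≈ 23.4 t

v_e = Isp · g₀ = 408 × 9.8 = 3998.4 m/s.
m₀/m_f = exp(Δv / v_e) = exp(1580 / 3998.4) = exp(0.3952) = 1.4846.
m_f = 71.66 / 1.4846 = 48.2689 t, so propellant = m₀ − m_f = 71.66 − 48.2689 = 23.3911 t.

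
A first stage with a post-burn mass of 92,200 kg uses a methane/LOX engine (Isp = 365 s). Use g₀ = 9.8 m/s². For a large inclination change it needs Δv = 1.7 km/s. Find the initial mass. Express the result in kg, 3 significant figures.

initial mass ≈ 148000 kg

v_e = Isp · g₀ = 365 × 9.8 = 3577.0 m/s.
m₀/m_f = exp(Δv / v_e) = exp(1700 / 3577.0) = exp(0.4753) = 1.6084.
m₀ = m_f × 1.6084 = 92,200 × 1.6084 = 148,294 kg.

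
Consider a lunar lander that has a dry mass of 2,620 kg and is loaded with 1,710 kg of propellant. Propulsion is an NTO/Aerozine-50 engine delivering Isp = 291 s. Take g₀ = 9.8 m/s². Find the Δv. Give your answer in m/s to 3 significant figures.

Δv ≈ 1430 m/s

v_e = Isp · g₀ = 291 × 9.8 = 2851.8 m/s.
m₀ = m_dry + m_prop = 2,620 + 1,710 = 4,330 kg.
Δv = v_e · ln(m₀/m_f) = 2851.8 × ln(1.653) = 2851.8 × 0.5024 ≈ 1432.7 m/s.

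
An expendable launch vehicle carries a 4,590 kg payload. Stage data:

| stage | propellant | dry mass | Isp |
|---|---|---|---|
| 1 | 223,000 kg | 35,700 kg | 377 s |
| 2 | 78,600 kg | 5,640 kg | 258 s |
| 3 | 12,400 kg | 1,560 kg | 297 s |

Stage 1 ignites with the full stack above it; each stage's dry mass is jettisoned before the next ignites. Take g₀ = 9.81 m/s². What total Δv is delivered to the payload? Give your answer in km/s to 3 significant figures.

Ignition mass of stage 1 = 223,000+35,700 + 78,600+5,640 + 12,400+1,560 + 4,590 = 361,490 kg.
Stage 1: m₀ = 361,490 kg, m_f = 361,490 − 223,000 = 138,490 kg; Δv = 377×9.81×ln(2.61) = 3698.4×0.9594 ≈ 3548 m/s.
Stage 2: m₀ = 102,790 kg, m_f = 102,790 − 78,600 = 24,190 kg; Δv = 258×9.81×ln(4.249) = 2531.0×1.4467 ≈ 3662 m/s.
Stage 3: m₀ = 18,550 kg, m_f = 18,550 − 12,400 = 6,150 kg; Δv = 297×9.81×ln(3.016) = 2913.6×1.1040 ≈ 3217 m/s.
Total Δv = 3548 + 3662 + 3217 = 10427 m/s.

Δv ≈ 10.4 km/s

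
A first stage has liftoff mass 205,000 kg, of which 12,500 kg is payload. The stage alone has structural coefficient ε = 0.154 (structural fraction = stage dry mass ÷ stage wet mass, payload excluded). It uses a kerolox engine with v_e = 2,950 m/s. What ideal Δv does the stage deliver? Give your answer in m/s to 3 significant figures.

Δv ≈ 4670 m/s

Stage wet mass = m₀ − payload = 205,000 − 12,500 = 192,500 kg.
Stage dry mass = ε × stage wet mass = 0.154 × 192,500 = 29,645 kg.
Burnout mass m_f = stage dry + payload = 29,645 + 12,500 = 42,145 kg.
By the Tsiolkovsky rocket equation, Δv = v_e · ln(205,000/42,145) = 2950.0 × ln(4.864) = 2950.0 × 1.5819 ≈ 4667 m/s.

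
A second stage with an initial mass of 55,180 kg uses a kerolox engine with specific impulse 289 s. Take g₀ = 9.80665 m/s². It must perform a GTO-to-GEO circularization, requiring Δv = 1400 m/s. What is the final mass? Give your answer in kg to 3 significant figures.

final mass ≈ 33700 kg

v_e = Isp · g₀ = 289 × 9.80665 = 2834.1 m/s.
m₀/m_f = exp(Δv / v_e) = exp(1400 / 2834.1) = exp(0.4940) = 1.6388.
m_f = m₀ / 1.6388 = 55,180 / 1.6388 = 33,671 kg.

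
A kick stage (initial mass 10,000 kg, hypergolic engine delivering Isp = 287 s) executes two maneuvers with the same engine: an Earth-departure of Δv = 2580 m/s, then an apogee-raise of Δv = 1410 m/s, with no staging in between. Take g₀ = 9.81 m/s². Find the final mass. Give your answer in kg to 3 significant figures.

v_e = Isp · g₀ = 287 × 9.81 = 2815.5 m/s.
After the first burn: m = 10000 × exp(−2580/2815.5) = 10000 × 0.39997 = 3,999.7 kg.
After the second burn: m = 3,999.7 × exp(−1410/2815.5) = 3,999.7 × 0.60604 = 2,423.98 kg.

final mass ≈ 2420 kg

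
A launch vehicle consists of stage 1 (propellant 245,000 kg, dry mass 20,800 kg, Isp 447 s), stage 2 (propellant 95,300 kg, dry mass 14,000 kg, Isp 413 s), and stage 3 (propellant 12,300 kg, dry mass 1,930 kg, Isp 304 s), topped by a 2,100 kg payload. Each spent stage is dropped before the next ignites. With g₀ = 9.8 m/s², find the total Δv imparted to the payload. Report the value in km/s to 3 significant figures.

Ignition mass of stage 1 = 245,000+20,800 + 95,300+14,000 + 12,300+1,930 + 2,100 = 391,430 kg.
Stage 1: m₀ = 391,430 kg, m_f = 391,430 − 245,000 = 146,430 kg; Δv = 447×9.8×ln(2.673) = 4380.6×0.9833 ≈ 4307 m/s.
Stage 2: m₀ = 125,630 kg, m_f = 125,630 − 95,300 = 30,330 kg; Δv = 413×9.8×ln(4.142) = 4047.4×1.4212 ≈ 5752 m/s.
Stage 3: m₀ = 16,330 kg, m_f = 16,330 − 12,300 = 4,030 kg; Δv = 304×9.8×ln(4.052) = 2979.2×1.3992 ≈ 4169 m/s.
Total Δv = 4307 + 5752 + 4169 = 14228 m/s.

Δv ≈ 14.2 km/s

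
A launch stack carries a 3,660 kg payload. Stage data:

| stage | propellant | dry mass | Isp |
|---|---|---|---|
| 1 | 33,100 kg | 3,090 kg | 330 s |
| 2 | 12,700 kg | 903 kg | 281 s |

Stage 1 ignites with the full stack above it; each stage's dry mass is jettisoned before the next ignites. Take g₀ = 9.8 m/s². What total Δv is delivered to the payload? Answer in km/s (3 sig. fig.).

Ignition mass of stage 1 = 33,100+3,090 + 12,700+903 + 3,660 = 53,453 kg.
Stage 1: m₀ = 53,453 kg, m_f = 53,453 − 33,100 = 20,353 kg; Δv = 330×9.8×ln(2.626) = 3234.0×0.9656 ≈ 3123 m/s.
Stage 2: m₀ = 17,263 kg, m_f = 17,263 − 12,700 = 4,563 kg; Δv = 281×9.8×ln(3.783) = 2753.8×1.3306 ≈ 3664 m/s.
Total Δv = 3123 + 3664 = 6787 m/s.

Δv ≈ 6.79 km/s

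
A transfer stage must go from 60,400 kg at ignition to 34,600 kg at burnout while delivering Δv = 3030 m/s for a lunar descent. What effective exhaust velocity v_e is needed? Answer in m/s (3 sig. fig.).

ln(m₀/m_f) = ln(60400/34600) = ln(1.746) = 0.5571.
Using Δv = v_e ln(m₀/m_f): v_e = Δv / ln(m₀/m_f) = 3030 / 0.5571 = 5438.5 m/s.

v_e ≈ 5440 m/s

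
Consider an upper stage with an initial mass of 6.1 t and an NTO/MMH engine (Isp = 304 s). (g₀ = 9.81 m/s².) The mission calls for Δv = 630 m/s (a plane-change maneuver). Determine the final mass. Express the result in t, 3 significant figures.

v_e = Isp · g₀ = 304 × 9.81 = 2982.2 m/s.
m₀/m_f = exp(Δv / v_e) = exp(630 / 2982.2) = exp(0.2113) = 1.2352.
m_f = m₀ / 1.2352 = 6.1 / 1.2352 = 4.93847 t.

final mass ≈ 4.94 t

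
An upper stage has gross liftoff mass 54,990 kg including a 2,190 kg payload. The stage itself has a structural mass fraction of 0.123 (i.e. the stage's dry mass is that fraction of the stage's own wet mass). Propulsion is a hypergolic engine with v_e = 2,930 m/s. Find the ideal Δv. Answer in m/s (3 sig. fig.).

Δv ≈ 5410 m/s

Stage wet mass = m₀ − payload = 54,990 − 2,190 = 52,800 kg.
Stage dry mass = ε × stage wet mass = 0.123 × 52,800 = 6,494.4 kg.
Burnout mass m_f = stage dry + payload = 6,494.4 + 2,190 = 8,684.4 kg.
Using Δv = v_e ln(m₀/m_f): Δv = v_e · ln(54,990/8,684.4) = 2930.0 × ln(6.332) = 2930.0 × 1.8456 ≈ 5408 m/s.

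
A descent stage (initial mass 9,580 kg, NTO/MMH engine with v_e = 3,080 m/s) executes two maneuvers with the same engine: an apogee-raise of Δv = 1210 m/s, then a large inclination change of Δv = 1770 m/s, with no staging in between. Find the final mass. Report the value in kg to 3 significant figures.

After the first burn: m = 9580 × exp(−1210/3080.0) = 9580 × 0.67513 = 6,467.75 kg.
After the second burn: m = 6,467.75 × exp(−1770/3080.0) = 6,467.75 × 0.56289 = 3,640.63 kg.

final mass ≈ 3640 kg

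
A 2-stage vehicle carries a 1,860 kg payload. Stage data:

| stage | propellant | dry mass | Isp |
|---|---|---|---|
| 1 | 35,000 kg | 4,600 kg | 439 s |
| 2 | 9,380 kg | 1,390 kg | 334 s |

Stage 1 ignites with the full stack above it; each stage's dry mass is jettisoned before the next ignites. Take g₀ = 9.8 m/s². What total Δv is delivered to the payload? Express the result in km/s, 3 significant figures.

Δv ≈ 9.21 km/s

Ignition mass of stage 1 = 35,000+4,600 + 9,380+1,390 + 1,860 = 52,230 kg.
Stage 1: m₀ = 52,230 kg, m_f = 52,230 − 35,000 = 17,230 kg; Δv = 439×9.8×ln(3.031) = 4302.2×1.1090 ≈ 4771 m/s.
Stage 2: m₀ = 12,630 kg, m_f = 12,630 − 9,380 = 3,250 kg; Δv = 334×9.8×ln(3.886) = 3273.2×1.3574 ≈ 4443 m/s.
Total Δv = 4771 + 4443 = 9214 m/s.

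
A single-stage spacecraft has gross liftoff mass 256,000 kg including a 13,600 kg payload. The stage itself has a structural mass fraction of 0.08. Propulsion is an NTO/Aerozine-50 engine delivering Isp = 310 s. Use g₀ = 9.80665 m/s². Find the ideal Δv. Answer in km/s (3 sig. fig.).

Δv ≈ 6.23 km/s

Stage wet mass = m₀ − payload = 256,000 − 13,600 = 242,400 kg.
Stage dry mass = ε × stage wet mass = 0.08 × 242,400 = 19,392 kg.
Burnout mass m_f = stage dry + payload = 19,392 + 13,600 = 32,992 kg.
v_e = Isp · g₀ = 310 × 9.80665 = 3040.1 m/s.
Δv = v_e · ln(256,000/32,992) = 3040.1 × ln(7.759) = 3040.1 × 2.0489 ≈ 6229 m/s.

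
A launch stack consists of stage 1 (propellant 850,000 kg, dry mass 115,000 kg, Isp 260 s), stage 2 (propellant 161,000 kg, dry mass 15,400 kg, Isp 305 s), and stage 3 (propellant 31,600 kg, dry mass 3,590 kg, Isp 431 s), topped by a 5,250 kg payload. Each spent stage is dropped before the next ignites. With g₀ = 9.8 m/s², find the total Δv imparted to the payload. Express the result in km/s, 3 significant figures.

Δv ≈ 13.7 km/s

Ignition mass of stage 1 = 850,000+115,000 + 161,000+15,400 + 31,600+3,590 + 5,250 = 1,181,840 kg.
Stage 1: m₀ = 1,181,840 kg, m_f = 1,181,840 − 850,000 = 331,840 kg; Δv = 260×9.8×ln(3.561) = 2548.0×1.2702 ≈ 3236 m/s.
Stage 2: m₀ = 216,840 kg, m_f = 216,840 − 161,000 = 55,840 kg; Δv = 305×9.8×ln(3.883) = 2989.0×1.3567 ≈ 4055 m/s.
Stage 3: m₀ = 40,440 kg, m_f = 40,440 − 31,600 = 8,840 kg; Δv = 431×9.8×ln(4.575) = 4223.8×1.5205 ≈ 6422 m/s.
Total Δv = 3236 + 4055 + 6422 = 13713 m/s.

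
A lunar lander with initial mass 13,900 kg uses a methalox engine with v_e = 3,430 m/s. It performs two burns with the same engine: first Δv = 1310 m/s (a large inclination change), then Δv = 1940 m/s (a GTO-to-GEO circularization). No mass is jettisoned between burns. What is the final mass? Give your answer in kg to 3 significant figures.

final mass ≈ 5390 kg

After the first burn: m = 13900 × exp(−1310/3430.0) = 13900 × 0.68255 = 9,487.45 kg.
After the second burn: m = 9,487.45 × exp(−1940/3430.0) = 9,487.45 × 0.56802 = 5,389.06 kg.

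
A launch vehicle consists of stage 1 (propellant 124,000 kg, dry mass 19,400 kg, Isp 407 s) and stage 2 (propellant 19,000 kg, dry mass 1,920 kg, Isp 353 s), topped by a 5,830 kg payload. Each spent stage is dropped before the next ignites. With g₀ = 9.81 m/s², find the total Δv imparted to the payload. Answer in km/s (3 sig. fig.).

Δv ≈ 9.50 km/s

Ignition mass of stage 1 = 124,000+19,400 + 19,000+1,920 + 5,830 = 170,150 kg.
Stage 1: m₀ = 170,150 kg, m_f = 170,150 − 124,000 = 46,150 kg; Δv = 407×9.81×ln(3.687) = 3992.7×1.3048 ≈ 5210 m/s.
Stage 2: m₀ = 26,750 kg, m_f = 26,750 − 19,000 = 7,750 kg; Δv = 353×9.81×ln(3.452) = 3462.9×1.2388 ≈ 4290 m/s.
Total Δv = 5210 + 4290 = 9500 m/s.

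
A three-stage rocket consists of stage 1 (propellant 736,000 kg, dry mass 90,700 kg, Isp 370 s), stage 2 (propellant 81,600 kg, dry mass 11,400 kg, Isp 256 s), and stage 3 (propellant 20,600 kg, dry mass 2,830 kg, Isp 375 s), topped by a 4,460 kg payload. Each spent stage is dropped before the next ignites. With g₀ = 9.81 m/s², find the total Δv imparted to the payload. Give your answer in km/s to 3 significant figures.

Δv ≈ 13.2 km/s

Ignition mass of stage 1 = 736,000+90,700 + 81,600+11,400 + 20,600+2,830 + 4,460 = 947,590 kg.
Stage 1: m₀ = 947,590 kg, m_f = 947,590 − 736,000 = 211,590 kg; Δv = 370×9.81×ln(4.478) = 3629.7×1.4993 ≈ 5442 m/s.
Stage 2: m₀ = 120,890 kg, m_f = 120,890 − 81,600 = 39,290 kg; Δv = 256×9.81×ln(3.077) = 2511.4×1.1239 ≈ 2823 m/s.
Stage 3: m₀ = 27,890 kg, m_f = 27,890 − 20,600 = 7,290 kg; Δv = 375×9.81×ln(3.826) = 3678.8×1.3418 ≈ 4936 m/s.
Total Δv = 5442 + 2823 + 4936 = 13201 m/s.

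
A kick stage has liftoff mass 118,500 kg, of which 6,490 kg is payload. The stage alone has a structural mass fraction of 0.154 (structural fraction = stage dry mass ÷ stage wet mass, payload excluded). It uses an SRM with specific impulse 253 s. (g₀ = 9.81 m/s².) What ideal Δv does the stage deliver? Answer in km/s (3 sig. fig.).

Stage wet mass = m₀ − payload = 118,500 − 6,490 = 112,010 kg.
Stage dry mass = ε × stage wet mass = 0.154 × 112,010 = 17,249.5 kg.
Burnout mass m_f = stage dry + payload = 17,249.5 + 6,490 = 23,739.5 kg.
v_e = Isp · g₀ = 253 × 9.81 = 2481.9 m/s.
From the ideal rocket equation, Δv = v_e · ln(118,500/23,739.5) = 2481.9 × ln(4.992) = 2481.9 × 1.6078 ≈ 3990 m/s.

Δv ≈ 3.99 km/s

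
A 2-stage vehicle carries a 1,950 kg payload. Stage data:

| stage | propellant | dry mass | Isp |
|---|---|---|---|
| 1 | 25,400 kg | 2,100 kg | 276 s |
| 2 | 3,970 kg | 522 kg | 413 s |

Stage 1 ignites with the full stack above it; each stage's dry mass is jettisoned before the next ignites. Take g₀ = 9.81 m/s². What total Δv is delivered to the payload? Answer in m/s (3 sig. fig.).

Ignition mass of stage 1 = 25,400+2,100 + 3,970+522 + 1,950 = 33,942 kg.
Stage 1: m₀ = 33,942 kg, m_f = 33,942 − 25,400 = 8,542 kg; Δv = 276×9.81×ln(3.974) = 2707.6×1.3797 ≈ 3736 m/s.
Stage 2: m₀ = 6,442 kg, m_f = 6,442 − 3,970 = 2,472 kg; Δv = 413×9.81×ln(2.606) = 4051.5×0.9578 ≈ 3881 m/s.
Total Δv = 3736 + 3881 = 7617 m/s.

Δv ≈ 7620 m/s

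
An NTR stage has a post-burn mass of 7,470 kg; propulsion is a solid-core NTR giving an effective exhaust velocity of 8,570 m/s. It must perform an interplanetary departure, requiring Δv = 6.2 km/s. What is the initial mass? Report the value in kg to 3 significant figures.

m₀/m_f = exp(Δv / v_e) = exp(6200 / 8570.0) = exp(0.7235) = 2.0615.
m₀ = m_f × 2.0615 = 7,470 × 2.0615 = 15,399.4 kg.

initial mass ≈ 15400 kg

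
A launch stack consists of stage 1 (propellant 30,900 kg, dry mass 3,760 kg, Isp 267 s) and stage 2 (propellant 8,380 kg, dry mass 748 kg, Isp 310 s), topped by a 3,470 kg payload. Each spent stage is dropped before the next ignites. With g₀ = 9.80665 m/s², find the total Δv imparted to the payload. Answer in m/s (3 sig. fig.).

Ignition mass of stage 1 = 30,900+3,760 + 8,380+748 + 3,470 = 47,258 kg.
Stage 1: m₀ = 47,258 kg, m_f = 47,258 − 30,900 = 16,358 kg; Δv = 267×9.80665×ln(2.889) = 2618.4×1.0609 ≈ 2778 m/s.
Stage 2: m₀ = 12,598 kg, m_f = 12,598 − 8,380 = 4,218 kg; Δv = 310×9.80665×ln(2.987) = 3040.1×1.0942 ≈ 3326 m/s.
Total Δv = 2778 + 3326 = 6104 m/s.

Δv ≈ 6100 m/s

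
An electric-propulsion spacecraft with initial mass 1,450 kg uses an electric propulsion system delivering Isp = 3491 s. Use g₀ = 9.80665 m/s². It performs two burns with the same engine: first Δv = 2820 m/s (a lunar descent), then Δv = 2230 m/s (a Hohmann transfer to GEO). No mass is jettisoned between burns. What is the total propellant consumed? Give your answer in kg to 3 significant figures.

v_e = Isp · g₀ = 3491 × 9.80665 = 34235.0 m/s.
After the first burn: m = 1450 × exp(−2820/34235.0) = 1450 × 0.92093 = 1,335.35 kg.
After the second burn: m = 1,335.35 × exp(−2230/34235.0) = 1,335.35 × 0.93694 = 1,251.14 kg.
Total propellant = m₀ − m_final = 1450 − 1,251.14 = 198.86 kg.

total propellant consumed ≈ 199 kg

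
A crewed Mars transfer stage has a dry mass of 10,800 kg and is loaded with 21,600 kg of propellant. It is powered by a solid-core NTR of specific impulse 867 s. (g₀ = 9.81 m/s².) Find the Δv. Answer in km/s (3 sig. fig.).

Δv ≈ 9.34 km/s

v_e = Isp · g₀ = 867 × 9.81 = 8505.3 m/s.
m₀ = m_dry + m_prop = 10,800 + 21,600 = 32,400 kg.
Δv = v_e · ln(m₀/m_f) = 8505.3 × ln(3) = 8505.3 × 1.0986 ≈ 9344.0 m/s.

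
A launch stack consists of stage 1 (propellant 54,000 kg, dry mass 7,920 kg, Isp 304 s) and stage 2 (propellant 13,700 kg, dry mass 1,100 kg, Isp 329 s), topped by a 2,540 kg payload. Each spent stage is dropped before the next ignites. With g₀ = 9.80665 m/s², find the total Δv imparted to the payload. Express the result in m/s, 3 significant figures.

Δv ≈ 8450 m/s

Ignition mass of stage 1 = 54,000+7,920 + 13,700+1,100 + 2,540 = 79,260 kg.
Stage 1: m₀ = 79,260 kg, m_f = 79,260 − 54,000 = 25,260 kg; Δv = 304×9.80665×ln(3.138) = 2981.2×1.1435 ≈ 3409 m/s.
Stage 2: m₀ = 17,340 kg, m_f = 17,340 − 13,700 = 3,640 kg; Δv = 329×9.80665×ln(4.764) = 3226.4×1.5610 ≈ 5036 m/s.
Total Δv = 3409 + 5036 = 8445 m/s.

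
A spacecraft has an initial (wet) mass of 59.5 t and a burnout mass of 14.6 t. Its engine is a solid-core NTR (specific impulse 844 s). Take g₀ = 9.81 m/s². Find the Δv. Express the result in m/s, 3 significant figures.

Δv ≈ 11600 m/s

v_e = Isp · g₀ = 844 × 9.81 = 8279.6 m/s.
From the ideal rocket equation, Δv = v_e · ln(m₀/m_f) = 8279.6 × ln(4.075) = 8279.6 × 1.4050 ≈ 11632.5 m/s.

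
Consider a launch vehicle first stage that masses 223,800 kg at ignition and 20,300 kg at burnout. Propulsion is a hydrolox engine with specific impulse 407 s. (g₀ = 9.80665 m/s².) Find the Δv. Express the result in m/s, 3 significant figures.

Δv ≈ 9580 m/s

v_e = Isp · g₀ = 407 × 9.80665 = 3991.3 m/s.
Δv = v_e · ln(m₀/m_f) = 3991.3 × ln(11.02) = 3991.3 × 2.4001 ≈ 9579.7 m/s.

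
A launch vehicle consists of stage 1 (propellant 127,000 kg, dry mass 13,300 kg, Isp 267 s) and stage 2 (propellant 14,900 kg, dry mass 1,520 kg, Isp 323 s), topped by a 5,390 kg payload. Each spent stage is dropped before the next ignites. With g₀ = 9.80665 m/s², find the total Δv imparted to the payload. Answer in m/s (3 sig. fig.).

Ignition mass of stage 1 = 127,000+13,300 + 14,900+1,520 + 5,390 = 162,110 kg.
Stage 1: m₀ = 162,110 kg, m_f = 162,110 − 127,000 = 35,110 kg; Δv = 267×9.80665×ln(4.617) = 2618.4×1.5298 ≈ 4006 m/s.
Stage 2: m₀ = 21,810 kg, m_f = 21,810 − 14,900 = 6,910 kg; Δv = 323×9.80665×ln(3.156) = 3167.5×1.1494 ≈ 3641 m/s.
Total Δv = 4006 + 3641 = 7647 m/s.

Δv ≈ 7650 m/s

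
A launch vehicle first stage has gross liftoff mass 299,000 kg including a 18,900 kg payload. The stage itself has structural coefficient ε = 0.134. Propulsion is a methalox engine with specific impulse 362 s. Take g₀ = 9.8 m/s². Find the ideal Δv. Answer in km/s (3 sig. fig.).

Stage wet mass = m₀ − payload = 299,000 − 18,900 = 280,100 kg.
Stage dry mass = ε × stage wet mass = 0.134 × 280,100 = 37,533.4 kg.
Burnout mass m_f = stage dry + payload = 37,533.4 + 18,900 = 56,433.4 kg.
v_e = Isp · g₀ = 362 × 9.8 = 3547.6 m/s.
By the Tsiolkovsky rocket equation, Δv = v_e · ln(299,000/56,433.4) = 3547.6 × ln(5.298) = 3547.6 × 1.6674 ≈ 5915 m/s.

Δv ≈ 5.92 km/s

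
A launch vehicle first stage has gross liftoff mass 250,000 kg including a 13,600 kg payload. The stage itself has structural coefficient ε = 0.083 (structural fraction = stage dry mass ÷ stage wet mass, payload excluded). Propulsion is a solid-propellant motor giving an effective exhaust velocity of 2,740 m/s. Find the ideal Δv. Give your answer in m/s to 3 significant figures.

Δv ≈ 5530 m/s

Stage wet mass = m₀ − payload = 250,000 − 13,600 = 236,400 kg.
Stage dry mass = ε × stage wet mass = 0.083 × 236,400 = 19,621.2 kg.
Burnout mass m_f = stage dry + payload = 19,621.2 + 13,600 = 33,221.2 kg.
Δv = v_e · ln(250,000/33,221.2) = 2740.0 × ln(7.525) = 2740.0 × 2.0183 ≈ 5530 m/s.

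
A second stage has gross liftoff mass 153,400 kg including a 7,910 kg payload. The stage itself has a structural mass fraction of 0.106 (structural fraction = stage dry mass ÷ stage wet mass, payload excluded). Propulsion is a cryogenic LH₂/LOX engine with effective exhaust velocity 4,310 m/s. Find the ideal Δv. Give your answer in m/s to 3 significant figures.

Stage wet mass = m₀ − payload = 153,400 − 7,910 = 145,490 kg.
Stage dry mass = ε × stage wet mass = 0.106 × 145,490 = 15,421.9 kg.
Burnout mass m_f = stage dry + payload = 15,421.9 + 7,910 = 23,331.9 kg.
Δv = v_e · ln(153,400/23,331.9) = 4310.0 × ln(6.575) = 4310.0 × 1.8832 ≈ 8117 m/s.

Δv ≈ 8120 m/s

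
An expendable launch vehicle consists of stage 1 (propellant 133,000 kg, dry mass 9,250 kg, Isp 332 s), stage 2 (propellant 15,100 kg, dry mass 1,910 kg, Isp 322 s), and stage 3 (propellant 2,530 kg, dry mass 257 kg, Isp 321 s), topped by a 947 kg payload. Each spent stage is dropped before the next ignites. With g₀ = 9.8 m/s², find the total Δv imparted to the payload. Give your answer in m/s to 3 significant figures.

Δv ≈ 13200 m/s

Ignition mass of stage 1 = 133,000+9,250 + 15,100+1,910 + 2,530+257 + 947 = 162,994 kg.
Stage 1: m₀ = 162,994 kg, m_f = 162,994 − 133,000 = 29,994 kg; Δv = 332×9.8×ln(5.434) = 3253.6×1.6927 ≈ 5507 m/s.
Stage 2: m₀ = 20,744 kg, m_f = 20,744 − 15,100 = 5,644 kg; Δv = 322×9.8×ln(3.675) = 3155.6×1.3017 ≈ 4108 m/s.
Stage 3: m₀ = 3,734 kg, m_f = 3,734 − 2,530 = 1,204 kg; Δv = 321×9.8×ln(3.101) = 3145.8×1.1318 ≈ 3561 m/s.
Total Δv = 5507 + 4108 + 3561 = 13176 m/s.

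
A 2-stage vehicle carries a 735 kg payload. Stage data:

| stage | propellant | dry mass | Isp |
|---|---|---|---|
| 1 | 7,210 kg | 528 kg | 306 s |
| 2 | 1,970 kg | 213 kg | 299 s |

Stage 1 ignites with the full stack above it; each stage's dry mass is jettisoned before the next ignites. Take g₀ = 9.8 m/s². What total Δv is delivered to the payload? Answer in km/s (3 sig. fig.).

Δv ≈ 6.68 km/s

Ignition mass of stage 1 = 7,210+528 + 1,970+213 + 735 = 10,656 kg.
Stage 1: m₀ = 10,656 kg, m_f = 10,656 − 7,210 = 3,446 kg; Δv = 306×9.8×ln(3.092) = 2998.8×1.1289 ≈ 3385 m/s.
Stage 2: m₀ = 2,918 kg, m_f = 2,918 − 1,970 = 948 kg; Δv = 299×9.8×ln(3.078) = 2930.2×1.1243 ≈ 3294 m/s.
Total Δv = 3385 + 3294 = 6679 m/s.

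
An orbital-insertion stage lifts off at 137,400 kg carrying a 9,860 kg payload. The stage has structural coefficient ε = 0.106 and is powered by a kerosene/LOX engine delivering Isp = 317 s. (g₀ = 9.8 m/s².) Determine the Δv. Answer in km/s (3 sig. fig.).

Δv ≈ 5.50 km/s

Stage wet mass = m₀ − payload = 137,400 − 9,860 = 127,540 kg.
Stage dry mass = ε × stage wet mass = 0.106 × 127,540 = 13,519.2 kg.
Burnout mass m_f = stage dry + payload = 13,519.2 + 9,860 = 23,379.2 kg.
v_e = Isp · g₀ = 317 × 9.8 = 3106.6 m/s.
Δv = v_e · ln(137,400/23,379.2) = 3106.6 × ln(5.877) = 3106.6 × 1.7710 ≈ 5502 m/s.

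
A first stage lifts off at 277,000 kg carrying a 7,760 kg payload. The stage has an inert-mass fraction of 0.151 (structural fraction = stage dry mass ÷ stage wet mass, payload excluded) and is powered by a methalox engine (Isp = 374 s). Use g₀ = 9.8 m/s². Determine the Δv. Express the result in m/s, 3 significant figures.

Stage wet mass = m₀ − payload = 277,000 − 7,760 = 269,240 kg.
Stage dry mass = ε × stage wet mass = 0.151 × 269,240 = 40,655.2 kg.
Burnout mass m_f = stage dry + payload = 40,655.2 + 7,760 = 48,415.2 kg.
v_e = Isp · g₀ = 374 × 9.8 = 3665.2 m/s.
From the ideal rocket equation, Δv = v_e · ln(277,000/48,415.2) = 3665.2 × ln(5.721) = 3665.2 × 1.7442 ≈ 6393 m/s.

Δv ≈ 6390 m/s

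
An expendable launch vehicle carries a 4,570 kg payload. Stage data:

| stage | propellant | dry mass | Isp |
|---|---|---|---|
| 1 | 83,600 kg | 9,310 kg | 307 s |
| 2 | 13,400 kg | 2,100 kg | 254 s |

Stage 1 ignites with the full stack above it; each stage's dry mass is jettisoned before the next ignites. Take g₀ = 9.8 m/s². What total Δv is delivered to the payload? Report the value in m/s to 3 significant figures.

Δv ≈ 6790 m/s

Ignition mass of stage 1 = 83,600+9,310 + 13,400+2,100 + 4,570 = 112,980 kg.
Stage 1: m₀ = 112,980 kg, m_f = 112,980 − 83,600 = 29,380 kg; Δv = 307×9.8×ln(3.845) = 3008.6×1.3469 ≈ 4052 m/s.
Stage 2: m₀ = 20,070 kg, m_f = 20,070 − 13,400 = 6,670 kg; Δv = 254×9.8×ln(3.009) = 2489.2×1.1016 ≈ 2742 m/s.
Total Δv = 4052 + 2742 = 6794 m/s.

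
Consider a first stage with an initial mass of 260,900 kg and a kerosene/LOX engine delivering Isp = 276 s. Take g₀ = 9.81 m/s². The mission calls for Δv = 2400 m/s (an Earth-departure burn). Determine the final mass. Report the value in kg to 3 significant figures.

v_e = Isp · g₀ = 276 × 9.81 = 2707.6 m/s.
Rocket equation: m₀/m_f = exp(Δv / v_e) = exp(2400 / 2707.6) = exp(0.8864) = 2.4264.
m_f = m₀ / 2.4264 = 260,900 / 2.4264 = 107,526 kg.

final mass ≈ 108000 kg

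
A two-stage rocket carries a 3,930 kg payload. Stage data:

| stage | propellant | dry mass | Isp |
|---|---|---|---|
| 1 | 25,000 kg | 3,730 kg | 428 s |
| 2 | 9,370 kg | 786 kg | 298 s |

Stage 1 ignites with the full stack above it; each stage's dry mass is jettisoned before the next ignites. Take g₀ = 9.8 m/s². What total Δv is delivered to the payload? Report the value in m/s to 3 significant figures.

Δv ≈ 6870 m/s

Ignition mass of stage 1 = 25,000+3,730 + 9,370+786 + 3,930 = 42,816 kg.
Stage 1: m₀ = 42,816 kg, m_f = 42,816 − 25,000 = 17,816 kg; Δv = 428×9.8×ln(2.403) = 4194.4×0.8768 ≈ 3678 m/s.
Stage 2: m₀ = 14,086 kg, m_f = 14,086 − 9,370 = 4,716 kg; Δv = 298×9.8×ln(2.987) = 2920.4×1.0942 ≈ 3196 m/s.
Total Δv = 3678 + 3196 = 6874 m/s.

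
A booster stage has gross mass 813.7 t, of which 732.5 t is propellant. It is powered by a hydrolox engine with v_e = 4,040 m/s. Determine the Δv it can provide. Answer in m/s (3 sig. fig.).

m_f = m₀ − m_prop = 813.7 − 732.5 = 81.2 t.
Δv = v_e · ln(m₀/m_f) = 4040.0 × ln(10.02) = 4040.0 × 2.3047 ≈ 9310.9 m/s.

Δv ≈ 9310 m/s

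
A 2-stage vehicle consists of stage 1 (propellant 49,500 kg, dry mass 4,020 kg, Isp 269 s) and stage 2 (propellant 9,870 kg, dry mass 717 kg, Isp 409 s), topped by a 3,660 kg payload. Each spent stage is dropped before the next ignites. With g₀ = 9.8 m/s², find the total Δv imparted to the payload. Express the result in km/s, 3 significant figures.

Ignition mass of stage 1 = 49,500+4,020 + 9,870+717 + 3,660 = 67,767 kg.
Stage 1: m₀ = 67,767 kg, m_f = 67,767 − 49,500 = 18,267 kg; Δv = 269×9.8×ln(3.71) = 2636.2×1.3110 ≈ 3456 m/s.
Stage 2: m₀ = 14,247 kg, m_f = 14,247 − 9,870 = 4,377 kg; Δv = 409×9.8×ln(3.255) = 4008.2×1.1802 ≈ 4730 m/s.
Total Δv = 3456 + 4730 = 8186 m/s.

Δv ≈ 8.19 km/s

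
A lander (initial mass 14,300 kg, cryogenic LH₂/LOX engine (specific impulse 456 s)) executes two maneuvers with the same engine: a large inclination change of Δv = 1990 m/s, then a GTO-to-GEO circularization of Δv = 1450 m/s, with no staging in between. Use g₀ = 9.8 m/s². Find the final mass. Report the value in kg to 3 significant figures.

v_e = Isp · g₀ = 456 × 9.8 = 4468.8 m/s.
After the first burn: m = 14300 × exp(−1990/4468.8) = 14300 × 0.64063 = 9,161.01 kg.
After the second burn: m = 9,161.01 × exp(−1450/4468.8) = 9,161.01 × 0.72291 = 6,622.59 kg.

final mass ≈ 6620 kg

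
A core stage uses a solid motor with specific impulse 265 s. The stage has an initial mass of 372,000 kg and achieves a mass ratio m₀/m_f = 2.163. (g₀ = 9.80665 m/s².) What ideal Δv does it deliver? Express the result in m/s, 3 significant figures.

v_e = Isp · g₀ = 265 × 9.80665 = 2598.8 m/s.
From the ideal rocket equation, Δv = v_e · ln(2.163) = 2598.8 × 0.7715 ≈ 2004.9 m/s.

Δv ≈ 2000 m/s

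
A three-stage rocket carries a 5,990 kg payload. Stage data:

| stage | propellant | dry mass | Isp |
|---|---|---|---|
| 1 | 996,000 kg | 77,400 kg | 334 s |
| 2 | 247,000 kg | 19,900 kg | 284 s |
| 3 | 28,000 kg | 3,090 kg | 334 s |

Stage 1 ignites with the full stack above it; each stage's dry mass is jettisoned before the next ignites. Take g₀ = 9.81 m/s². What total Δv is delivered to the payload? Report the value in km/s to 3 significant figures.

Ignition mass of stage 1 = 996,000+77,400 + 247,000+19,900 + 28,000+3,090 + 5,990 = 1,377,380 kg.
Stage 1: m₀ = 1,377,380 kg, m_f = 1,377,380 − 996,000 = 381,380 kg; Δv = 334×9.81×ln(3.612) = 3276.5×1.2841 ≈ 4208 m/s.
Stage 2: m₀ = 303,980 kg, m_f = 303,980 − 247,000 = 56,980 kg; Δv = 284×9.81×ln(5.335) = 2786.0×1.6743 ≈ 4665 m/s.
Stage 3: m₀ = 37,080 kg, m_f = 37,080 − 28,000 = 9,080 kg; Δv = 334×9.81×ln(4.084) = 3276.5×1.4070 ≈ 4610 m/s.
Total Δv = 4208 + 4665 + 4610 = 13483 m/s.

Δv ≈ 13.5 km/s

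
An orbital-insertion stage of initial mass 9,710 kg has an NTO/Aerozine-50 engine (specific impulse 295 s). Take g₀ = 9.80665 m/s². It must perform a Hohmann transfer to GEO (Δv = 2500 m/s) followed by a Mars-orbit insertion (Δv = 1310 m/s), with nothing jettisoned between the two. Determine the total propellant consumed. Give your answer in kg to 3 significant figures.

total propellant consumed ≈ 7110 kg

v_e = Isp · g₀ = 295 × 9.80665 = 2893.0 m/s.
After the first burn: m = 9710 × exp(−2500/2893.0) = 9710 × 0.42140 = 4,091.79 kg.
After the second burn: m = 4,091.79 × exp(−1310/2893.0) = 4,091.79 × 0.63583 = 2,601.68 kg.
Total propellant = m₀ − m_final = 9710 − 2,601.68 = 7,108.32 kg.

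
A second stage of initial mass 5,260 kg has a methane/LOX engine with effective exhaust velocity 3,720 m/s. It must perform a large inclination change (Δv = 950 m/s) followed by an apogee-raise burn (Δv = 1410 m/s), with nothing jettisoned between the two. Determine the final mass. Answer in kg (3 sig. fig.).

After the first burn: m = 5260 × exp(−950/3720.0) = 5260 × 0.77462 = 4,074.5 kg.
After the second burn: m = 4,074.5 × exp(−1410/3720.0) = 4,074.5 × 0.68452 = 2,789.08 kg.

final mass ≈ 2790 kg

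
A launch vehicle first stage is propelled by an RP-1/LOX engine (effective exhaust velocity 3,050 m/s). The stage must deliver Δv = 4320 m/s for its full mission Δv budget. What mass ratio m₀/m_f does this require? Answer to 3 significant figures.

mass ratio ≈ 4.12

m₀/m_f = exp(Δv / v_e) = exp(4320 / 3050.0) = exp(1.4164) = 4.1222.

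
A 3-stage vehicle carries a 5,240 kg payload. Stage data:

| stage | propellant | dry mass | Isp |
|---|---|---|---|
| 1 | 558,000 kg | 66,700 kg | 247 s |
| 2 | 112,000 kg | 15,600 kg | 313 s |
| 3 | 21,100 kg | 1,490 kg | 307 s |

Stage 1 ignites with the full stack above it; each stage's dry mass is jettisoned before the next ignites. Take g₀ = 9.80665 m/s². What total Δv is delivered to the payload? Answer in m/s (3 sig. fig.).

Δv ≈ 11200 m/s

Ignition mass of stage 1 = 558,000+66,700 + 112,000+15,600 + 21,100+1,490 + 5,240 = 780,130 kg.
Stage 1: m₀ = 780,130 kg, m_f = 780,130 − 558,000 = 222,130 kg; Δv = 247×9.80665×ln(3.512) = 2422.2×1.2562 ≈ 3043 m/s.
Stage 2: m₀ = 155,430 kg, m_f = 155,430 − 112,000 = 43,430 kg; Δv = 313×9.80665×ln(3.579) = 3069.5×1.2750 ≈ 3914 m/s.
Stage 3: m₀ = 27,830 kg, m_f = 27,830 − 21,100 = 6,730 kg; Δv = 307×9.80665×ln(4.135) = 3010.6×1.4195 ≈ 4274 m/s.
Total Δv = 3043 + 3914 + 4274 = 11231 m/s.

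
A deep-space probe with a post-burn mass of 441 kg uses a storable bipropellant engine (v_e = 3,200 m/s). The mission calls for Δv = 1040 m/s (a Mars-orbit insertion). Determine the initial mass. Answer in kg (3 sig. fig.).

initial mass ≈ 610 kg

m₀/m_f = exp(Δv / v_e) = exp(1040 / 3200.0) = exp(0.3250) = 1.3840.
m₀ = m_f × 1.3840 = 441 × 1.3840 = 610.344 kg.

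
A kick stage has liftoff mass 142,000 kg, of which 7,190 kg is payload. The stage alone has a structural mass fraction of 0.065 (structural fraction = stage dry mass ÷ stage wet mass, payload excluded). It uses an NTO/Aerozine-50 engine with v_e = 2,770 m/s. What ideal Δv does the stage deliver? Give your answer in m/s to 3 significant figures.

Δv ≈ 6060 m/s

Stage wet mass = m₀ − payload = 142,000 − 7,190 = 134,810 kg.
Stage dry mass = ε × stage wet mass = 0.065 × 134,810 = 8,762.65 kg.
Burnout mass m_f = stage dry + payload = 8,762.65 + 7,190 = 15,952.65 kg.
From the ideal rocket equation, Δv = v_e · ln(142,000/15,952.65) = 2770.0 × ln(8.901) = 2770.0 × 2.1862 ≈ 6056 m/s.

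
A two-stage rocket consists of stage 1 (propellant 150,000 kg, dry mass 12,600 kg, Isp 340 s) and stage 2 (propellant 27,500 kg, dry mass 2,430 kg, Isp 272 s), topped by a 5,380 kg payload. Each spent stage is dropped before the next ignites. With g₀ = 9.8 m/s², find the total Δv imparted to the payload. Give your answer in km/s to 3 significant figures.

Δv ≈ 8.75 km/s

Ignition mass of stage 1 = 150,000+12,600 + 27,500+2,430 + 5,380 = 197,910 kg.
Stage 1: m₀ = 197,910 kg, m_f = 197,910 − 150,000 = 47,910 kg; Δv = 340×9.8×ln(4.131) = 3332.0×1.4185 ≈ 4726 m/s.
Stage 2: m₀ = 35,310 kg, m_f = 35,310 − 27,500 = 7,810 kg; Δv = 272×9.8×ln(4.521) = 2665.6×1.5088 ≈ 4022 m/s.
Total Δv = 4726 + 4022 = 8748 m/s.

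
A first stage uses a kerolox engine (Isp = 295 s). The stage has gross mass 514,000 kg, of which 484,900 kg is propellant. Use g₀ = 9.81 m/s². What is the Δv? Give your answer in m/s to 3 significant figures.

v_e = Isp · g₀ = 295 × 9.81 = 2894.0 m/s.
m_f = m₀ − m_prop = 514,000 − 484,900 = 29,100 kg.
Δv = v_e · ln(m₀/m_f) = 2894.0 × ln(17.66) = 2894.0 × 2.8715 ≈ 8309.9 m/s.

Δv ≈ 8310 m/s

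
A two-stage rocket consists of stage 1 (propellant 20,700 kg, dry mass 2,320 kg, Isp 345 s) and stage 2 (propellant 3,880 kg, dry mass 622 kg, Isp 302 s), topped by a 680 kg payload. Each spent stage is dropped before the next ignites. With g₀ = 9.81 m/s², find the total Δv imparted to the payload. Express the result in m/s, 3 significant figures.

Ignition mass of stage 1 = 20,700+2,320 + 3,880+622 + 680 = 28,202 kg.
Stage 1: m₀ = 28,202 kg, m_f = 28,202 − 20,700 = 7,502 kg; Δv = 345×9.81×ln(3.759) = 3384.5×1.3242 ≈ 4482 m/s.
Stage 2: m₀ = 5,182 kg, m_f = 5,182 − 3,880 = 1,302 kg; Δv = 302×9.81×ln(3.98) = 2962.6×1.3813 ≈ 4092 m/s.
Total Δv = 4482 + 4092 = 8574 m/s.

Δv ≈ 8570 m/s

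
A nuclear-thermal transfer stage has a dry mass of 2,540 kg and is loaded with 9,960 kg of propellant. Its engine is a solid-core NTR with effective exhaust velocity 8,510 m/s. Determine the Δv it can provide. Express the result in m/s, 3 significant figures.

m₀ = m_dry + m_prop = 2,540 + 9,960 = 12,500 kg.
Δv = v_e · ln(m₀/m_f) = 8510.0 × ln(4.921) = 8510.0 × 1.5936 ≈ 13561.2 m/s.

Δv ≈ 13600 m/s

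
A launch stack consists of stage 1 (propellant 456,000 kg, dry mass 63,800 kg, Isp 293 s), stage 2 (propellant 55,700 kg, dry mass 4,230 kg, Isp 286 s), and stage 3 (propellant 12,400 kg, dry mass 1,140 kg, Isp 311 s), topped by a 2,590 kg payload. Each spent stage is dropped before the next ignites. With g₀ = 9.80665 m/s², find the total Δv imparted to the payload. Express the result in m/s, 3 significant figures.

Ignition mass of stage 1 = 456,000+63,800 + 55,700+4,230 + 12,400+1,140 + 2,590 = 595,860 kg.
Stage 1: m₀ = 595,860 kg, m_f = 595,860 − 456,000 = 139,860 kg; Δv = 293×9.80665×ln(4.26) = 2873.3×1.4494 ≈ 4165 m/s.
Stage 2: m₀ = 76,060 kg, m_f = 76,060 − 55,700 = 20,360 kg; Δv = 286×9.80665×ln(3.736) = 2804.7×1.3180 ≈ 3696 m/s.
Stage 3: m₀ = 16,130 kg, m_f = 16,130 − 12,400 = 3,730 kg; Δv = 311×9.80665×ln(4.324) = 3049.9×1.4643 ≈ 4466 m/s.
Total Δv = 4165 + 3696 + 4466 = 12327 m/s.

Δv ≈ 12300 m/s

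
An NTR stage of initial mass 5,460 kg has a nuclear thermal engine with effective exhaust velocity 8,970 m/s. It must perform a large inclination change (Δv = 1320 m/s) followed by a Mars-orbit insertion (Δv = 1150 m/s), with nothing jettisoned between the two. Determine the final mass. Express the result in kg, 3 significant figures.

After the first burn: m = 5460 × exp(−1320/8970.0) = 5460 × 0.86316 = 4,712.85 kg.
After the second burn: m = 4,712.85 × exp(−1150/8970.0) = 4,712.85 × 0.87967 = 4,145.75 kg.

final mass ≈ 4150 kg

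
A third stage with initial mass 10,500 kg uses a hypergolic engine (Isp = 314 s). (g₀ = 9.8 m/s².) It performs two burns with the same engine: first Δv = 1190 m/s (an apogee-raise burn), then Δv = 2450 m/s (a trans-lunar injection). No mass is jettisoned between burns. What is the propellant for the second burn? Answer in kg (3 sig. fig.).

v_e = Isp · g₀ = 314 × 9.8 = 3077.2 m/s.
After the first burn: m = 10500 × exp(−1190/3077.2) = 10500 × 0.67928 = 7,132.44 kg.
After the second burn: m = 7,132.44 × exp(−2450/3077.2) = 7,132.44 × 0.45105 = 3,217.09 kg.
Second-burn propellant = 7,132.44 − 3,217.09 = 3,915.35 kg.

propellant for the second burn ≈ 3920 kg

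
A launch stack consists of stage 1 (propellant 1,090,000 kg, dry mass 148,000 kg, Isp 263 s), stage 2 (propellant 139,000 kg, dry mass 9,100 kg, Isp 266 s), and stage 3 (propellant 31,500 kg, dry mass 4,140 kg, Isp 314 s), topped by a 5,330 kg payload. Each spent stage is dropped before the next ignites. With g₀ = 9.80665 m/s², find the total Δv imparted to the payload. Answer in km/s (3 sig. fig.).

Ignition mass of stage 1 = 1,090,000+148,000 + 139,000+9,100 + 31,500+4,140 + 5,330 = 1,427,070 kg.
Stage 1: m₀ = 1,427,070 kg, m_f = 1,427,070 − 1,090,000 = 337,070 kg; Δv = 263×9.80665×ln(4.234) = 2579.1×1.4431 ≈ 3722 m/s.
Stage 2: m₀ = 189,070 kg, m_f = 189,070 − 139,000 = 50,070 kg; Δv = 266×9.80665×ln(3.776) = 2608.6×1.3287 ≈ 3466 m/s.
Stage 3: m₀ = 40,970 kg, m_f = 40,970 − 31,500 = 9,470 kg; Δv = 314×9.80665×ln(4.326) = 3079.3×1.4647 ≈ 4510 m/s.
Total Δv = 3722 + 3466 + 4510 = 11698 m/s.

Δv ≈ 11.7 km/s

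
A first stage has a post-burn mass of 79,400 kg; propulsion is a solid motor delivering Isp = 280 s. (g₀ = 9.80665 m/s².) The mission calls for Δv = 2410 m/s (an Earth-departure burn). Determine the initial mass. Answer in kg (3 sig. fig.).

initial mass ≈ 191000 kg

v_e = Isp · g₀ = 280 × 9.80665 = 2745.9 m/s.
From the ideal rocket equation, m₀/m_f = exp(Δv / v_e) = exp(2410 / 2745.9) = exp(0.8777) = 2.4053.
m₀ = m_f × 2.4053 = 79,400 × 2.4053 = 190,981 kg.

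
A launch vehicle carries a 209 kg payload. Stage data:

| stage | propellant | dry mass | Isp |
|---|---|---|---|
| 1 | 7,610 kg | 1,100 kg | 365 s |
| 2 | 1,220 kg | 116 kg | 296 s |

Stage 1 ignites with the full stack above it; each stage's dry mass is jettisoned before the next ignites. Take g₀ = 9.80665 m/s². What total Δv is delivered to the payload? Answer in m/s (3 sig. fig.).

Ignition mass of stage 1 = 7,610+1,100 + 1,220+116 + 209 = 10,255 kg.
Stage 1: m₀ = 10,255 kg, m_f = 10,255 − 7,610 = 2,645 kg; Δv = 365×9.80665×ln(3.877) = 3579.4×1.3551 ≈ 4850 m/s.
Stage 2: m₀ = 1,545 kg, m_f = 1,545 − 1,220 = 325 kg; Δv = 296×9.80665×ln(4.754) = 2902.8×1.5590 ≈ 4525 m/s.
Total Δv = 4850 + 4525 = 9375 m/s.

Δv ≈ 9380 m/s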